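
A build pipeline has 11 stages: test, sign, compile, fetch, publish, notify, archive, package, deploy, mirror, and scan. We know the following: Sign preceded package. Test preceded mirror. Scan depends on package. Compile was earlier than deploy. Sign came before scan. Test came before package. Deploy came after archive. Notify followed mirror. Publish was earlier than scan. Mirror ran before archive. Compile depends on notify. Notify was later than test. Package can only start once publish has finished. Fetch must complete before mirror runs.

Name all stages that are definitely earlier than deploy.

archive, compile, fetch, mirror, notify, test

Directly stated before deploy: archive and compile.
Fetch reaches deploy via fetch → mirror → archive → deploy.
Mirror reaches deploy via mirror → archive → deploy.
Notify reaches deploy via notify → compile → deploy.
Likewise test reaches deploy by chaining the stated constraints.
No chain forces package (or any of the others) ahead of deploy.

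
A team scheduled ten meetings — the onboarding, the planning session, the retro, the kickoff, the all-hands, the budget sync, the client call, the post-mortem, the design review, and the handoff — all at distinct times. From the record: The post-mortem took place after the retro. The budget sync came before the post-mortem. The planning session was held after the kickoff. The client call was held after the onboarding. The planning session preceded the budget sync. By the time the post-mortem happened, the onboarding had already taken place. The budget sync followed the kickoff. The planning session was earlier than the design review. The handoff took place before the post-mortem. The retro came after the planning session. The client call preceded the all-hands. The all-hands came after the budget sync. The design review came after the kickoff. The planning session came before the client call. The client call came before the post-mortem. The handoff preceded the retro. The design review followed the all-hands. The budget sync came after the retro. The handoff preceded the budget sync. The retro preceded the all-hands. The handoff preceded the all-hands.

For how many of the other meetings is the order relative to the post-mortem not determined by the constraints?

Forced before the post-mortem: the budget sync, the client call, the handoff, the kickoff, the onboarding, the planning session, and the retro.
That leaves the all-hands and the design review with no forced order relative to the post-mortem — 2.

2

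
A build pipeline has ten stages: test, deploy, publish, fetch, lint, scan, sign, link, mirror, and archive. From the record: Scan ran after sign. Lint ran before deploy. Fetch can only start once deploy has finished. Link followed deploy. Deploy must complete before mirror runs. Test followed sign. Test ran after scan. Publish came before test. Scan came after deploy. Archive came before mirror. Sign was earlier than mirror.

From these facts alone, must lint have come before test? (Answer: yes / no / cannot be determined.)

yes

Chain the constraints: lint → deploy → scan → test. Each link is directly stated, so lint comes before test.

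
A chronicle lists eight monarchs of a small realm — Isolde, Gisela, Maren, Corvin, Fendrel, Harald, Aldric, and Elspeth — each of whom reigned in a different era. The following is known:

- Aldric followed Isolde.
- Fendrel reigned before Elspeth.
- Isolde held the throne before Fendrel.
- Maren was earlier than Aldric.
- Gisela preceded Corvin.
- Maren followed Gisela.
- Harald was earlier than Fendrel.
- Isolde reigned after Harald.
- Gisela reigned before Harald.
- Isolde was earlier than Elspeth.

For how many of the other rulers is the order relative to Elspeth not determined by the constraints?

Forced before Elspeth: Fendrel, Gisela, Harald, and Isolde.
That leaves Aldric, Corvin, and Maren with no forced order relative to Elspeth — 3.

3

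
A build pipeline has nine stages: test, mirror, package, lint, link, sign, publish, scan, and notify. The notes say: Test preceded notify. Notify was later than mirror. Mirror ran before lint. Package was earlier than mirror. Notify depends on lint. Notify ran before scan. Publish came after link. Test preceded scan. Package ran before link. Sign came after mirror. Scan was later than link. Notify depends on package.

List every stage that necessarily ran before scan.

Directly stated before scan: link, notify, and test.
Lint reaches scan via lint → notify → scan.
Mirror reaches scan via mirror → notify → scan.
Package reaches scan via package → link → scan.

link, lint, mirror, notify, package, test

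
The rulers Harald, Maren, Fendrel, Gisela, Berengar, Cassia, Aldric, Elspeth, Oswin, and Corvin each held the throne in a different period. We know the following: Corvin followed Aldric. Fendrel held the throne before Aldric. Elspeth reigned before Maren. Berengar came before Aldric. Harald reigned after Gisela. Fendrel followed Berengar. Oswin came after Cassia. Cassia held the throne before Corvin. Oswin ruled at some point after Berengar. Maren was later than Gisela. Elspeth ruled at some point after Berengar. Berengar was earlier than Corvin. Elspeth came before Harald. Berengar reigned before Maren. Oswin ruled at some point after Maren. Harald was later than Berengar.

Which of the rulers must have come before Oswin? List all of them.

Directly stated before Oswin: Berengar, Cassia, and Maren.
Elspeth reaches Oswin via Elspeth → Maren → Oswin.
Gisela reaches Oswin via Gisela → Maren → Oswin.

Berengar, Cassia, Elspeth, Gisela, Maren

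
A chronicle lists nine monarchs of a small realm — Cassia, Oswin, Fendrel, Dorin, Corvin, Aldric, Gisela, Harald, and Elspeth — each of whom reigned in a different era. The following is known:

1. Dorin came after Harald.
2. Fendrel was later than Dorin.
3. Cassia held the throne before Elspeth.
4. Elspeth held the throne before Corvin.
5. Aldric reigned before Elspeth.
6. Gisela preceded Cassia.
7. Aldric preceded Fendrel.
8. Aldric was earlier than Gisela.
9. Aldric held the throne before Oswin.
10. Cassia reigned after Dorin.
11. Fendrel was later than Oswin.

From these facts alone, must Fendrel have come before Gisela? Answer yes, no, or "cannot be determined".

No chain of stated constraints runs from Fendrel to Gisela, and none runs from Gisela to Fendrel either.
So the relative order of Fendrel and Gisela is not fixed by the given facts.

cannot be determined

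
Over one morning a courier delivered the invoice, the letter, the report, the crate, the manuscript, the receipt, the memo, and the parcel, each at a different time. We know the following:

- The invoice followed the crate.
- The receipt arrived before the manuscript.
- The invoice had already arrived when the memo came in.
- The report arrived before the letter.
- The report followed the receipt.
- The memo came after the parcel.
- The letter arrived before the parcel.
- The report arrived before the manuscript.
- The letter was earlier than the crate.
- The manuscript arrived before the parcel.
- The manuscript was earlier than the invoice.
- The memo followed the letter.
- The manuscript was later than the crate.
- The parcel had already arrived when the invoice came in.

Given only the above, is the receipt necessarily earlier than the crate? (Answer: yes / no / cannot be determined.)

yes

Chain the constraints: the receipt → the report → the letter → the crate. Each link is directly stated, so the receipt comes before the crate.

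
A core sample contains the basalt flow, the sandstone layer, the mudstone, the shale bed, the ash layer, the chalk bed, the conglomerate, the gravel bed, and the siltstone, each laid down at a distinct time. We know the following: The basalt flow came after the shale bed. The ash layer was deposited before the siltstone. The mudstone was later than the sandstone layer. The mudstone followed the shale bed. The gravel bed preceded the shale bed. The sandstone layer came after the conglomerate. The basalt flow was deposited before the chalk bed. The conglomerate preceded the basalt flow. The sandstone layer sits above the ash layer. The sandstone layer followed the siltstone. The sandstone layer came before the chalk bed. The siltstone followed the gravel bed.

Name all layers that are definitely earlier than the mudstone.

Directly stated before the mudstone: the sandstone layer and the shale bed.
The ash layer reaches the mudstone via the ash layer → the sandstone layer → the mudstone.
The conglomerate reaches the mudstone via the conglomerate → the sandstone layer → the mudstone.
The gravel bed reaches the mudstone via the gravel bed → the shale bed → the mudstone.
Likewise the siltstone reaches the mudstone by chaining the stated constraints.
No chain forces the chalk bed (or any of the others) ahead of the mudstone.

the ash layer, the conglomerate, the gravel bed, the sandstone layer, the shale bed, the siltstone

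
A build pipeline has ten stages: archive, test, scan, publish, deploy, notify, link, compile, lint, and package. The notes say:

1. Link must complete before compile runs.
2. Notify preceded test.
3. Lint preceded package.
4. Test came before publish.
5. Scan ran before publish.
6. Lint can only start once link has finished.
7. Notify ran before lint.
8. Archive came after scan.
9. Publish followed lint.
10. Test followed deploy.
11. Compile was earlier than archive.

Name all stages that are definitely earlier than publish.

deploy, link, lint, notify, scan, test

Directly stated before publish: lint, scan, and test.
Deploy reaches publish via deploy → test → publish.
Link reaches publish via link → lint → publish.
Notify reaches publish via notify → lint → publish.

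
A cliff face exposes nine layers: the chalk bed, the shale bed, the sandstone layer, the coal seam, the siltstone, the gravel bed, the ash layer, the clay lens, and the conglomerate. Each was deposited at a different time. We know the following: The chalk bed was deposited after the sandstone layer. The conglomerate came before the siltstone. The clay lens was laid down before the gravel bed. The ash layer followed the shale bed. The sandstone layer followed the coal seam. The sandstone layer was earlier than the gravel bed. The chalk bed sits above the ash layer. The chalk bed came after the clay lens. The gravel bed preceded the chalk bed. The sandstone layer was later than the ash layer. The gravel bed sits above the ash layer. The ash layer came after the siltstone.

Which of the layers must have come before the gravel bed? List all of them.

Directly stated before the gravel bed: the ash layer, the clay lens, and the sandstone layer.
The coal seam reaches the gravel bed via the coal seam → the sandstone layer → the gravel bed.
The conglomerate reaches the gravel bed via the conglomerate → the siltstone → the ash layer → the gravel bed.
The shale bed reaches the gravel bed via the shale bed → the ash layer → the gravel bed.
Likewise the siltstone reaches the gravel bed by chaining the stated constraints.
No chain forces the chalk bed ahead of the gravel bed.

the ash layer, the clay lens, the coal seam, the conglomerate, the sandstone layer, the shale bed, the siltstone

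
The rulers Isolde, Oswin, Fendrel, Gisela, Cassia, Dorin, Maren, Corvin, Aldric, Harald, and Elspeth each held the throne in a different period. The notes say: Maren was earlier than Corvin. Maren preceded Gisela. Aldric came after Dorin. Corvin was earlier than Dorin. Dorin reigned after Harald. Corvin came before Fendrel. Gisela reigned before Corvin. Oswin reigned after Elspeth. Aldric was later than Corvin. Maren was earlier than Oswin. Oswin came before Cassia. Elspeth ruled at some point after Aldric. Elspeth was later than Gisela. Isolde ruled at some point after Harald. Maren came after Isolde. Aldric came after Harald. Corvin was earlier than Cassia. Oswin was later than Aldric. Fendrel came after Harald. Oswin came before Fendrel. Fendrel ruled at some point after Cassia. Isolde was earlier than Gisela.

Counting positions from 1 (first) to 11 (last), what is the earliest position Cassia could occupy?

Aldric, Corvin, Dorin, Elspeth, Gisela, Harald, Isolde, Maren, and Oswin must all come before Cassia — 9 forced predecessors.
Nothing else is forced ahead of Cassia, so their earliest slot is position 9 + 1 = 10.

10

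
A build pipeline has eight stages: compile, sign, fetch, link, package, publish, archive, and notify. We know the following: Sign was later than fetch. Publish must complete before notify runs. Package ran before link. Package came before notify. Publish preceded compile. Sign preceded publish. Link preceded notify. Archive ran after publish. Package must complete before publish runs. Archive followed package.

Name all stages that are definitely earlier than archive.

fetch, package, publish, sign

Directly stated before archive: package and publish.
Fetch reaches archive via fetch → sign → publish → archive.
Sign reaches archive via sign → publish → archive.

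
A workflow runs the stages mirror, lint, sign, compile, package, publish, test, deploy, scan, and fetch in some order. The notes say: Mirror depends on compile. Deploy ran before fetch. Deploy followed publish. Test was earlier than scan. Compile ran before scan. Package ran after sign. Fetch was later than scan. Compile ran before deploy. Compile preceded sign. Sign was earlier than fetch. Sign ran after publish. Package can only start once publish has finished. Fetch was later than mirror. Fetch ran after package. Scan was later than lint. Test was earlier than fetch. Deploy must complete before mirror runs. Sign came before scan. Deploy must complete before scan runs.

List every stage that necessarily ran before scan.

Directly stated before scan: compile, deploy, lint, sign, and test.
Publish reaches scan via publish → deploy → scan.
No chain forces package (or any of the others) ahead of scan.

compile, deploy, lint, publish, sign, test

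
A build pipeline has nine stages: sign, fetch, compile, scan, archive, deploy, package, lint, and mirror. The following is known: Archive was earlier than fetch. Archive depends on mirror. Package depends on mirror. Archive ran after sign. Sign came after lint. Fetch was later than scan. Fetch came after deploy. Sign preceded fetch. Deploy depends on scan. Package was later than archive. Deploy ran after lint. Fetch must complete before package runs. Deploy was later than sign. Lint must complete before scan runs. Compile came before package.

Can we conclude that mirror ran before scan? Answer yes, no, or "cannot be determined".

No chain of stated constraints runs from mirror to scan, and none runs from scan to mirror either.
So the relative order of mirror and scan is not fixed by the given facts.

cannot be determined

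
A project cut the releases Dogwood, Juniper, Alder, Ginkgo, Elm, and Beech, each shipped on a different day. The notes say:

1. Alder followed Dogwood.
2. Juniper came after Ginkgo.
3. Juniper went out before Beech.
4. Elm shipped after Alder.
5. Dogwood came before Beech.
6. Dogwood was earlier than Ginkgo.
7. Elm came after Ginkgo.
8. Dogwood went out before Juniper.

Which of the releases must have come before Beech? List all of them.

Directly stated before Beech: Dogwood and Juniper.
Ginkgo reaches Beech via Ginkgo → Juniper → Beech.

Dogwood, Ginkgo, Juniper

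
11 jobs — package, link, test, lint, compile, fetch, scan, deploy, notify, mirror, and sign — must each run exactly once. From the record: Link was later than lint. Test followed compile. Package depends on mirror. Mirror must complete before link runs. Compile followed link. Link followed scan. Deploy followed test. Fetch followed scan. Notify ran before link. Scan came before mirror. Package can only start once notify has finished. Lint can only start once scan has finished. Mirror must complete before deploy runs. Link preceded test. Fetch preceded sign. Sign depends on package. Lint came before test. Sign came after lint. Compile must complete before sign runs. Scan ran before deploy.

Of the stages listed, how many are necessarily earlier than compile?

5

Directly stated before compile: link.
Lint reaches compile via lint → link → compile.
Mirror reaches compile via mirror → link → compile.
Notify reaches compile via notify → link → compile.
Likewise scan reaches compile by chaining the stated constraints.
No chain forces fetch (or any of the others) ahead of compile.
That's link, lint, mirror, notify, and scan — 5 in all.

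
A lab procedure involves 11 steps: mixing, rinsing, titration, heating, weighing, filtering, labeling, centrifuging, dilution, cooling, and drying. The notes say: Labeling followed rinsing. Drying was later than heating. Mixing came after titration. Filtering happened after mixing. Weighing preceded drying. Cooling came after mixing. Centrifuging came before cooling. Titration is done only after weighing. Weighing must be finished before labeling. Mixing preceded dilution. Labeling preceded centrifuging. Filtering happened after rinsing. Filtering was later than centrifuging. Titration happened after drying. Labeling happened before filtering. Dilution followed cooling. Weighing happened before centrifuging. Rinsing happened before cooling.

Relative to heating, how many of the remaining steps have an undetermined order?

Forced after heating: cooling, dilution, drying, filtering, mixing, and titration.
That leaves centrifuging, labeling, rinsing, and weighing with no forced order relative to heating — 4.

4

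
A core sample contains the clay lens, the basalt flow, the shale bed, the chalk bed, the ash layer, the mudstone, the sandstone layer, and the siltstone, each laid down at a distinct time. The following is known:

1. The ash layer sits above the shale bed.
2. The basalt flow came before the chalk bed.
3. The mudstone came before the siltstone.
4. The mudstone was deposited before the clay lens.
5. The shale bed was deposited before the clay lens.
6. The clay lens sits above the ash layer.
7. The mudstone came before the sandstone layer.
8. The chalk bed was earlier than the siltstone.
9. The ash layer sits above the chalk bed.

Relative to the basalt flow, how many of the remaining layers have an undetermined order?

3

Forced after the basalt flow: the ash layer, the chalk bed, the clay lens, and the siltstone.
That leaves the mudstone, the sandstone layer, and the shale bed with no forced order relative to the basalt flow — 3.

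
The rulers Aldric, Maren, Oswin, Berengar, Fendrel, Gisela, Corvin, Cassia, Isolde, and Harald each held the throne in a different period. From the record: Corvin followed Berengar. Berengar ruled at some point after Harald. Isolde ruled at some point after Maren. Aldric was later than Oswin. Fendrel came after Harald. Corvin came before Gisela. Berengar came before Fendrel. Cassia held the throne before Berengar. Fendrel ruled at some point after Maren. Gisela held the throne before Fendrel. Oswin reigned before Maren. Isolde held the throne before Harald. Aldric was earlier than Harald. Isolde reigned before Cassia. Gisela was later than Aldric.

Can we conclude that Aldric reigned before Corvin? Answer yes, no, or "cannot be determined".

Chain the constraints: Aldric → Harald → Berengar → Corvin. Each link is directly stated, so Aldric comes before Corvin.

yes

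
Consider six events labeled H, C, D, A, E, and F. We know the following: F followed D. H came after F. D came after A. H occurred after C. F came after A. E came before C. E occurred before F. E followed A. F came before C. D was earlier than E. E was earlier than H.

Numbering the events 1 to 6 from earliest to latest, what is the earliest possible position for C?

5

A, D, E, and F must all come before C — 4 forced predecessors.
Nothing else is forced ahead of C, so its earliest slot is position 4 + 1 = 5.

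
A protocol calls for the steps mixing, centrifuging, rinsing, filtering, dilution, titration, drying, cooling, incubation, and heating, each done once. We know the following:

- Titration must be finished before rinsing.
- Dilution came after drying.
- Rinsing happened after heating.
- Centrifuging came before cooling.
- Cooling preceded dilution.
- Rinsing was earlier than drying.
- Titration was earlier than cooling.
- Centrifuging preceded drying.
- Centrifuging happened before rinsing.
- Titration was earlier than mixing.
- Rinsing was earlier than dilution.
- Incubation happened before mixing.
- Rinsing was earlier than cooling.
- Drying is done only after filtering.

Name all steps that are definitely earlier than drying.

Directly stated before drying: centrifuging, filtering, and rinsing.
Heating reaches drying via heating → rinsing → drying.
Titration reaches drying via titration → rinsing → drying.
No chain forces mixing (or any of the others) ahead of drying.

centrifuging, filtering, heating, rinsing, titration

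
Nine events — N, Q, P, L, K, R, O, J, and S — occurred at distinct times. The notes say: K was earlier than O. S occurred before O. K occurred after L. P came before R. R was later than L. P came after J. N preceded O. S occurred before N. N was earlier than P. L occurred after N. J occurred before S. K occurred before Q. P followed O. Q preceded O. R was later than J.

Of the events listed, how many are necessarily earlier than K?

Directly stated before K: L.
J reaches K via J → S → N → L → K.
N reaches K via N → L → K.
S reaches K via S → N → L → K.
That's J, L, N, and S — 4 in all.

4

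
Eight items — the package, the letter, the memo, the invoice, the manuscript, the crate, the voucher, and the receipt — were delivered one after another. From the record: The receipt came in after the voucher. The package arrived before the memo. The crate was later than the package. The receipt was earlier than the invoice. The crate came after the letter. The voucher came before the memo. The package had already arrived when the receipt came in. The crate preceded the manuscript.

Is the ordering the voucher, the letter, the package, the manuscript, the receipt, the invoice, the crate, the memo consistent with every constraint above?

no

The constraints require the crate before the manuscript, but in the proposed sequence the manuscript appears ahead of the crate. That one violation is enough.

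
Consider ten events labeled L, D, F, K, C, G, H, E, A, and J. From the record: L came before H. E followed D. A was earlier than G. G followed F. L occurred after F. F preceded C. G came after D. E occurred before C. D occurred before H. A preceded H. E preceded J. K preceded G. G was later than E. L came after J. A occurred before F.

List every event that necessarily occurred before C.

Directly stated before C: E and F.
A reaches C via A → F → C.
D reaches C via D → E → C.
No chain forces G (or any of the others) ahead of C.

A, D, E, F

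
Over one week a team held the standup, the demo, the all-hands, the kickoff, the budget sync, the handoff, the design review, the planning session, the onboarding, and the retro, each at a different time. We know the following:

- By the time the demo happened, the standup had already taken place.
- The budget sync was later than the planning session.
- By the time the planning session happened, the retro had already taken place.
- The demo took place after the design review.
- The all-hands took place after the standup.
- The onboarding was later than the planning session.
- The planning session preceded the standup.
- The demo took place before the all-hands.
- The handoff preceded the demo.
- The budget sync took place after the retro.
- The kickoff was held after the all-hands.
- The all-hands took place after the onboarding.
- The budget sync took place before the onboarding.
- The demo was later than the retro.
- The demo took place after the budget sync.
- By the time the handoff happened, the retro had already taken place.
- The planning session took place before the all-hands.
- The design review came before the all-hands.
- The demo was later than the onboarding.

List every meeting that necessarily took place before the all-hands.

Directly stated before the all-hands: the demo, the design review, the onboarding, the planning session, and the standup.
The budget sync reaches the all-hands via the budget sync → the onboarding → the all-hands.
The handoff reaches the all-hands via the handoff → the demo → the all-hands.
The retro reaches the all-hands via the retro → the planning session → the all-hands.
No chain forces the kickoff ahead of the all-hands.

the budget sync, the demo, the design review, the handoff, the onboarding, the planning session, the retro, the standup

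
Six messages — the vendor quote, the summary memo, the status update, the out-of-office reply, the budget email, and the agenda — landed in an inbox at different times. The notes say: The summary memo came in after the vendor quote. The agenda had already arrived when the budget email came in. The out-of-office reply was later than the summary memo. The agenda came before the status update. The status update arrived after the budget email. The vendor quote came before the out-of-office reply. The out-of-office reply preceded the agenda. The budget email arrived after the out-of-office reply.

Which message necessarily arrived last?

the status update

Every other message has a chain of constraints placing it before the status update, so the status update is last.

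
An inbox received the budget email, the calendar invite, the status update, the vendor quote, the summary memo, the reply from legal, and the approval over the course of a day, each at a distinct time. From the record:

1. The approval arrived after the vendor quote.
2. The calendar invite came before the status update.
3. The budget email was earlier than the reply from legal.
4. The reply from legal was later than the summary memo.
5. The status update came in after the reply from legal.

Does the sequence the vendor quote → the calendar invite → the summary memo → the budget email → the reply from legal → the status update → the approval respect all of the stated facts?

Check each stated constraint against the proposed order — e.g. the calendar invite is ahead of the status update; the vendor quote is ahead of the approval. Every pair is in the required order; nothing is violated.

yes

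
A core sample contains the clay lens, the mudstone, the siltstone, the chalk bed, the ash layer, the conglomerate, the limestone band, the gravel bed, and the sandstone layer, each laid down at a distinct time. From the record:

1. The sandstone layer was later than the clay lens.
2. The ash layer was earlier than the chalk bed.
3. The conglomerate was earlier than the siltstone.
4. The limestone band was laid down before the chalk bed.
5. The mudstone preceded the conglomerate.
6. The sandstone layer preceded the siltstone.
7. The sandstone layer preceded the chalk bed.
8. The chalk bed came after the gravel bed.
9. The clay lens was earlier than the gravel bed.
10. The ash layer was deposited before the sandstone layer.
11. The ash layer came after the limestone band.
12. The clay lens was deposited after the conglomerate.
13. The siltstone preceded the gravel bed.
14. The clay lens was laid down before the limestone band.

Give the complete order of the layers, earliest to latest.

the mudstone, the conglomerate, the clay lens, the limestone band, the ash layer, the sandstone layer, the siltstone, the gravel bed, the chalk bed

The constraints fix every adjacent pair, so only one ordering works:
the mudstone → the conglomerate → the clay lens → the limestone band → the ash layer → the sandstone layer → the siltstone → the gravel bed → the chalk bed.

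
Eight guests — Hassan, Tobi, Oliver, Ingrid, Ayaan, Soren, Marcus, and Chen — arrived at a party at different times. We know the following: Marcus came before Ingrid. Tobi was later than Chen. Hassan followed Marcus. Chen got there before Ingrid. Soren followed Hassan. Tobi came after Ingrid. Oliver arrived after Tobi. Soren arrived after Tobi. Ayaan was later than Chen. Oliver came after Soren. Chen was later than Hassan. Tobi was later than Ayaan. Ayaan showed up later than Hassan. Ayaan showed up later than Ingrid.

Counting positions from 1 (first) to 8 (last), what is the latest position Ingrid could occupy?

4

Ingrid must come before Ayaan, Oliver, Soren, and Tobi — 4 guests forced after them.
Everything else can be placed before Ingrid in some valid order, so Ingrid can sit as late as position 8 − 4 = 4.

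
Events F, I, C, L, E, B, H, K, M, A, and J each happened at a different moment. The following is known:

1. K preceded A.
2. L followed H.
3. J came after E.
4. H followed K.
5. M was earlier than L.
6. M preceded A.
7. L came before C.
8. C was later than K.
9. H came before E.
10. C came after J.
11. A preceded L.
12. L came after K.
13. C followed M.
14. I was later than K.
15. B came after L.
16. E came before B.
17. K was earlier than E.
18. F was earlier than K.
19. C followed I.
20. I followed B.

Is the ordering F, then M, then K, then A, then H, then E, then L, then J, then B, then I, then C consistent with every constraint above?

Check each stated constraint against the proposed order — e.g. K is ahead of C; M is ahead of C. Every pair is in the required order; nothing is violated.

yes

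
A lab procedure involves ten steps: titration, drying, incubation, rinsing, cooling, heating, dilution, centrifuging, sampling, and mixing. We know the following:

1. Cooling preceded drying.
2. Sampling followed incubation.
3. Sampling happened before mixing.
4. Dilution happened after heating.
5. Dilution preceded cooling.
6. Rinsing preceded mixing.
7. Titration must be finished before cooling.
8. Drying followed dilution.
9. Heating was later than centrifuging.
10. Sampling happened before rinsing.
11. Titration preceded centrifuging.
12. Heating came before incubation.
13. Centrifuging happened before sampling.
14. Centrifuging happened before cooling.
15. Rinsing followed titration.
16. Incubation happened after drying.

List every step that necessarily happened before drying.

Directly stated before drying: cooling and dilution.
Centrifuging reaches drying via centrifuging → cooling → drying.
Heating reaches drying via heating → dilution → drying.
Titration reaches drying via titration → cooling → drying.

centrifuging, cooling, dilution, heating, titration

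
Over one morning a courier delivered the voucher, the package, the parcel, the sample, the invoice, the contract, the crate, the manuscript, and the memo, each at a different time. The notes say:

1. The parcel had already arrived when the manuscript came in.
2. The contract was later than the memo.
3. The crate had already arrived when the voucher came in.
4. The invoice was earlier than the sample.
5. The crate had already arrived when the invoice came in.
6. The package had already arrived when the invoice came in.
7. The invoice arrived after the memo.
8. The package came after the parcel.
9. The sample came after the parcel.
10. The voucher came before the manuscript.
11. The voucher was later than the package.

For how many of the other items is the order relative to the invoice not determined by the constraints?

Forced before the invoice: the crate, the memo, the package, and the parcel; forced after the invoice: the sample.
That leaves the contract, the manuscript, and the voucher with no forced order relative to the invoice — 3.

3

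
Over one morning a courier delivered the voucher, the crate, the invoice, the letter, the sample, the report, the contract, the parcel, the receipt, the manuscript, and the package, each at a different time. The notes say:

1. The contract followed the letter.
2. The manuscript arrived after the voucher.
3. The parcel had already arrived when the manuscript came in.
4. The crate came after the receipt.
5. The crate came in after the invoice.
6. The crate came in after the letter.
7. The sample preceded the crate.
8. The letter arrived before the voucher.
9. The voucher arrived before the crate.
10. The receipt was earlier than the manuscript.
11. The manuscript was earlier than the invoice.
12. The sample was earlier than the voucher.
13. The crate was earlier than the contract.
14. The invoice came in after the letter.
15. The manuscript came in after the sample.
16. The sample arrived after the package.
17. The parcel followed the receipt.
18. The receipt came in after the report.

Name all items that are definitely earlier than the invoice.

the letter, the manuscript, the package, the parcel, the receipt, the report, the sample, the voucher

Directly stated before the invoice: the letter and the manuscript.
The package reaches the invoice via the package → the sample → the manuscript → the invoice.
The parcel reaches the invoice via the parcel → the manuscript → the invoice.
The receipt reaches the invoice via the receipt → the manuscript → the invoice.
Likewise the report, the sample, and the voucher each reach the invoice by chaining the stated constraints.
No chain forces the crate (or any of the others) ahead of the invoice.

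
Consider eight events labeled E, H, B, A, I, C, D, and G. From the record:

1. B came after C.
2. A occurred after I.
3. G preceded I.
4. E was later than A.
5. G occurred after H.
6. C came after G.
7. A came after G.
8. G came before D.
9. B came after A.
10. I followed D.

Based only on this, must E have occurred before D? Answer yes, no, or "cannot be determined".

no

Tracing the constraints gives D → I → A → E, so D must come before E.
That means E cannot be before D.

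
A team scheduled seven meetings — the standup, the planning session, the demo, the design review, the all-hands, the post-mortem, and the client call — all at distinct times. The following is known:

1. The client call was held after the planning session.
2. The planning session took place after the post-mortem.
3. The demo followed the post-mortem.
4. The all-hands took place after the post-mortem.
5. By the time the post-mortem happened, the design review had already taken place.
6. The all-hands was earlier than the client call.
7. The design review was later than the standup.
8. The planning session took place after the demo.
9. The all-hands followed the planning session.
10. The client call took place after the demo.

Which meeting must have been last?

Every other meeting has a chain of constraints placing it before the client call, so the client call is last.

the client call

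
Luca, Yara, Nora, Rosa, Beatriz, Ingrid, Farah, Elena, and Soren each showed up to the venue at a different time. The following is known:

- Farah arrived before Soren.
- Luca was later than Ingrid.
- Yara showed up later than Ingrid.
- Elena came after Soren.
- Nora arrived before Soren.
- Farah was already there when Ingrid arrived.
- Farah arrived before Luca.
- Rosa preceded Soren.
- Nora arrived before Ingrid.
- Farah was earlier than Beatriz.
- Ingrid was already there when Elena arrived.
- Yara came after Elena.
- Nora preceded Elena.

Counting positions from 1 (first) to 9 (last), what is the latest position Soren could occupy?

7

Soren must come before Elena and Yara — 2 guests forced after them.
Everything else can be placed before Soren in some valid order, so Soren can sit as late as position 9 − 2 = 7.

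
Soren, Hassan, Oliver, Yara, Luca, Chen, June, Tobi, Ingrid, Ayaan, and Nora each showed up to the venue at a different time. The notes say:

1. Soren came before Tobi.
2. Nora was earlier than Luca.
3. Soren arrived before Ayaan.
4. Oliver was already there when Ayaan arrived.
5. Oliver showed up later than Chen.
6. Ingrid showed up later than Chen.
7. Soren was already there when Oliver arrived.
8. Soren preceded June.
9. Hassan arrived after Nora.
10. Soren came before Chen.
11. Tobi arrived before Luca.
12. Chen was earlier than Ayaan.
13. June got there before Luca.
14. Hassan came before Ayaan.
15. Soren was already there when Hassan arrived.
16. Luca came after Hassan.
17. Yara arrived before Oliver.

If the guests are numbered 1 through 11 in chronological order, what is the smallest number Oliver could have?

4

Chen, Soren, and Yara must all come before Oliver — 3 forced predecessors.
Nothing else is forced ahead of Oliver, so their earliest slot is position 3 + 1 = 4.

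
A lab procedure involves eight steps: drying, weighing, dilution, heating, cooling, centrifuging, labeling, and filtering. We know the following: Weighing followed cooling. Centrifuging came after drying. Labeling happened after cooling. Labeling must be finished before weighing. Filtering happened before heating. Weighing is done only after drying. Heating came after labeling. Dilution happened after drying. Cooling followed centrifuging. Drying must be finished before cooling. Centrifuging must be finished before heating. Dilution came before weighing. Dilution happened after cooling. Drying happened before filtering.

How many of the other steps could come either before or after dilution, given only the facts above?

Forced before dilution: centrifuging, cooling, and drying; forced after dilution: weighing.
That leaves filtering, heating, and labeling with no forced order relative to dilution — 3.

3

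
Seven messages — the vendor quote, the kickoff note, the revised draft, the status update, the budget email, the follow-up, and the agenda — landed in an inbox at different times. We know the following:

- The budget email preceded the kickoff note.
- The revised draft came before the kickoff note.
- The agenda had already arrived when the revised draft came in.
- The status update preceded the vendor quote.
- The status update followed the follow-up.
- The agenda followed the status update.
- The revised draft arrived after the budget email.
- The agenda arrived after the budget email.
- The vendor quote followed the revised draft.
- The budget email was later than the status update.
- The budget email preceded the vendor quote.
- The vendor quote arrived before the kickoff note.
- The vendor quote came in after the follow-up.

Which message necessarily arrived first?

the follow-up

The follow-up has a chain of constraints placing it before every other message, so the follow-up must be first.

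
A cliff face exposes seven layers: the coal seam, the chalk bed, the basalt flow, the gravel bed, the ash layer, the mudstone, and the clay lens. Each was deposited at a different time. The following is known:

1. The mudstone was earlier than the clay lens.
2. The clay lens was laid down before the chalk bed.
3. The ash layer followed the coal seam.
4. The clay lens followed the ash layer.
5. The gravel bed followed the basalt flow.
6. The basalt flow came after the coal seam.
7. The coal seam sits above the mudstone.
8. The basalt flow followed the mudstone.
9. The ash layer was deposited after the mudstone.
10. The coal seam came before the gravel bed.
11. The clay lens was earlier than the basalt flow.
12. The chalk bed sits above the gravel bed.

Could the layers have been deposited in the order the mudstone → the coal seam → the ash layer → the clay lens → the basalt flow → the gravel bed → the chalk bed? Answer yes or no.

Check each stated constraint against the proposed order — e.g. the coal seam is ahead of the gravel bed; the mudstone is ahead of the basalt flow. Every pair is in the required order; nothing is violated.

yes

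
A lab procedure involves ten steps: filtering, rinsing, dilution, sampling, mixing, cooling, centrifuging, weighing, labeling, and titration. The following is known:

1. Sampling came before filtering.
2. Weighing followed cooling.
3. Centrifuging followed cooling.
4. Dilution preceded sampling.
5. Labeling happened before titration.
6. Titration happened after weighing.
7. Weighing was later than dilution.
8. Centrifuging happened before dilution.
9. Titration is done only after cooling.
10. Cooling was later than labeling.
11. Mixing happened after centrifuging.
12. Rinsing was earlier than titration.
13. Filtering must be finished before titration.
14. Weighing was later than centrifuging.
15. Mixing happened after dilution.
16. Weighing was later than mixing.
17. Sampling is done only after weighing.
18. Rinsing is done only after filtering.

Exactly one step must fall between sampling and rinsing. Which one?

Tracing the constraints gives sampling → filtering → rinsing, so filtering sits after sampling and before rinsing.
No other step is forced both after sampling and before rinsing.

filtering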